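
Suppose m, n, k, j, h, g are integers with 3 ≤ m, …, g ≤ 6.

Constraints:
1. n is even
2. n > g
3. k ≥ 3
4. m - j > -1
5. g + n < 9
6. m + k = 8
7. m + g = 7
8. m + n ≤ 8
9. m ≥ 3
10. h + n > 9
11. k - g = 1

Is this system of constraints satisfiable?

One satisfying assignment is m = 4, n = 4, k = 4, j = 4, h = 6, g = 3.
For the less obvious constraints — constraint 4: m - j = 0; constraint 5: g + n = 7; constraint 6: m + k = 8 — and the others hold by inspection.

Satisfiable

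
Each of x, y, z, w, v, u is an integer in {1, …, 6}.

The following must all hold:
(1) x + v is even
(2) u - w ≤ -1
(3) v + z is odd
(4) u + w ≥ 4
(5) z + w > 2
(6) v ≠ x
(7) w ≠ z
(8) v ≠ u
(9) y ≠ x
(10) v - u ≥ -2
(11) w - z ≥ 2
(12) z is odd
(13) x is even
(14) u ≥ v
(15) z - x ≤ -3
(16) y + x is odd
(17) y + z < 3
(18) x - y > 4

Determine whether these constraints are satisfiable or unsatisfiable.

One satisfying assignment is x = 6, y = 1, z = 1, w = 4, v = 2, u = 3.
For the less obvious constraints — constraint 2: u - w = -1; constraint 4: u + w = 7 — and the others hold by inspection.

Satisfiable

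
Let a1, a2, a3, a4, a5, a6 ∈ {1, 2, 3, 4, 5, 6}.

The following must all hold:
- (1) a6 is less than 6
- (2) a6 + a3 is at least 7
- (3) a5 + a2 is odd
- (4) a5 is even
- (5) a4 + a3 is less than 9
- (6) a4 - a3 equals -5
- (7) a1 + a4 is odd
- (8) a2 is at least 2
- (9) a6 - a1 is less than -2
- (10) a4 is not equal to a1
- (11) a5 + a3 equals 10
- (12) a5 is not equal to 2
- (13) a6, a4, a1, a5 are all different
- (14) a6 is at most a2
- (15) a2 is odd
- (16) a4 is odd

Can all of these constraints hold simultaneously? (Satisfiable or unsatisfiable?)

Satisfiable

Take a1 = 6, a2 = 3, a3 = 6, a4 = 1, a5 = 4, a6 = 2. Then constraint 2: a6 + a3 = 8; constraint 5: a4 + a3 = 7; constraint 6: a4 - a3 = -5, and every other listed constraint is also met.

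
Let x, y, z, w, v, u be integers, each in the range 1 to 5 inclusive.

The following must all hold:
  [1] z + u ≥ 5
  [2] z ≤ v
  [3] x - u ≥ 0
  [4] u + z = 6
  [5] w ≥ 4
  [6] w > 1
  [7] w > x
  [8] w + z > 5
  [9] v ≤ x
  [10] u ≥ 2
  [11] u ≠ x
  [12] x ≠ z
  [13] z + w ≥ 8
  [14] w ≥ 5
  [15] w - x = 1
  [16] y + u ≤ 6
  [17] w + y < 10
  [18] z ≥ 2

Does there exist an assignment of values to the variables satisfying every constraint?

Take x = 4, y = 3, z = 3, w = 5, v = 3, u = 3. Then constraint 1: z + u = 6; constraint 3: x - u = 1; constraint 4: u + z = 6, and every other listed constraint is also met.

Satisfiable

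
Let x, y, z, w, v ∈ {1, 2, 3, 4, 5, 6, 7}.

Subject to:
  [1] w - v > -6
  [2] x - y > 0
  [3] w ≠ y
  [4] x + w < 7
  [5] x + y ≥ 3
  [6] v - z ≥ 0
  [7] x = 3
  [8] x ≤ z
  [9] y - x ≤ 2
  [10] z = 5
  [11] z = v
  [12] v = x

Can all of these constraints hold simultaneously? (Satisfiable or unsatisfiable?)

Unsatisfiable

Constraint 10 fixes z = 5 and constraint 7 fixes x = 3. Constraints 11 and 12 give z = v = x, so z = x. But 5 ≠ 3 — contradiction.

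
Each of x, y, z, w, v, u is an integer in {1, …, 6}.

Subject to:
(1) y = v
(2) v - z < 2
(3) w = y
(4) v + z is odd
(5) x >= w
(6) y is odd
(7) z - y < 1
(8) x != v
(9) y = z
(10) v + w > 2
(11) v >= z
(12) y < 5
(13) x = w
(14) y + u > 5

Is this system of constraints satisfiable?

Unsatisfiable

From constraints 1, 3, and 13, x = w = y = v, so x = v. But constraint 8 says x ≠ v. Contradiction.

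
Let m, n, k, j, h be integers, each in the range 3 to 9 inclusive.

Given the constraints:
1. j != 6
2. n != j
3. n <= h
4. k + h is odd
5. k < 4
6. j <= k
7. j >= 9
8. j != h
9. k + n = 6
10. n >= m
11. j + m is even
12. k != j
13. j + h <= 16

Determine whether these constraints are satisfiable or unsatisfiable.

Unsatisfiable

From constraints 6 and 7: k ≥ j and j ≥ 9, so k ≥ 9. From constraint 5: k ≤ 3. But 3 < 9, so no value of k works.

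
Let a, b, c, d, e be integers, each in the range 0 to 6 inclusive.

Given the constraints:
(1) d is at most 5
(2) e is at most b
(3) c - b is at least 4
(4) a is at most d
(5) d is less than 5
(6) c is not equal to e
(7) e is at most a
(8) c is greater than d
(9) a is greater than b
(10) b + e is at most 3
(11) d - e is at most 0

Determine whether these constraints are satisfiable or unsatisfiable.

Constraints 2, 4, 9, and 11 give a ≤ d, d ≤ e, e ≤ b, b < a. Chaining: a ≤ d ≤ e ≤ b < a, which forces a < a — impossible.

Unsatisfiable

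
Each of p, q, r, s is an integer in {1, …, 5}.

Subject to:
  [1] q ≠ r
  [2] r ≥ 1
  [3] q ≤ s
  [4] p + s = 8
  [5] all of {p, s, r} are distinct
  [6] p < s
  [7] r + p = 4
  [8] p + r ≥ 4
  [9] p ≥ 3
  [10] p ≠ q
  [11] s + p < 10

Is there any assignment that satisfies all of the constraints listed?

Satisfiable

One satisfying assignment is p = 3, q = 5, r = 1, s = 5.
For the less obvious constraints — constraint 4: p + s = 8; constraint 7: r + p = 4 — and the others hold by inspection.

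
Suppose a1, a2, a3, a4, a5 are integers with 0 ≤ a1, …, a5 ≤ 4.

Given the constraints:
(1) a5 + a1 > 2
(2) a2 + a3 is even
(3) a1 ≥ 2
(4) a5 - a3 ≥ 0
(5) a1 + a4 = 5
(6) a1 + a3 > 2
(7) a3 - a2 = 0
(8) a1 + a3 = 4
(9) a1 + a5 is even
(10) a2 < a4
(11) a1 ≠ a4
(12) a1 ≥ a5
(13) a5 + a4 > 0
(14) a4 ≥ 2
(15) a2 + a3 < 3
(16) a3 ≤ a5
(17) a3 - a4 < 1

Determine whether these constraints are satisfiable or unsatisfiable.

Satisfiable

Take a1 = 3, a2 = 1, a3 = 1, a4 = 2, a5 = 1. Then constraint 1: a5 + a1 = 4; constraint 4: a5 - a3 = 0; constraint 5: a1 + a4 = 5, and every other listed constraint is also met.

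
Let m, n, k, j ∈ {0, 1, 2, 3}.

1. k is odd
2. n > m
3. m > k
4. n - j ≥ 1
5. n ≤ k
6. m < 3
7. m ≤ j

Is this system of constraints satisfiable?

Unsatisfiable

Constraints 2, 3, and 5 give n ≤ k, k < m, m < n. Chaining: n ≤ k < m < n, which forces n < n — impossible.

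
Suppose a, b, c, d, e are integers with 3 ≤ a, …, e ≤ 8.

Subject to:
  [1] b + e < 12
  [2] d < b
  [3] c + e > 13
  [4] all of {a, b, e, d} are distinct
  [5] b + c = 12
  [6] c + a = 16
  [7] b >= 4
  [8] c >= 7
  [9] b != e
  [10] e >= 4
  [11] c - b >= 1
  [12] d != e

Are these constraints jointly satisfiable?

The assignment a = 8, b = 4, c = 8, d = 3, e = 7 works:
  constraint 1 holds since b + e = 11.
  constraint 3 holds since c + e = 15.
The rest check out directly.

Satisfiable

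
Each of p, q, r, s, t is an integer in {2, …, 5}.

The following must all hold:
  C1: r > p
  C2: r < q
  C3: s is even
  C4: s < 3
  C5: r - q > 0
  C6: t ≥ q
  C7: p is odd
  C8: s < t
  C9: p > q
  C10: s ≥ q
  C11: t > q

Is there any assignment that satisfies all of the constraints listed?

Constraints 1, 2, and 9 give q < p, p < r, r < q. Chaining: q < p < r < q, which forces q < q — impossible.

Unsatisfiable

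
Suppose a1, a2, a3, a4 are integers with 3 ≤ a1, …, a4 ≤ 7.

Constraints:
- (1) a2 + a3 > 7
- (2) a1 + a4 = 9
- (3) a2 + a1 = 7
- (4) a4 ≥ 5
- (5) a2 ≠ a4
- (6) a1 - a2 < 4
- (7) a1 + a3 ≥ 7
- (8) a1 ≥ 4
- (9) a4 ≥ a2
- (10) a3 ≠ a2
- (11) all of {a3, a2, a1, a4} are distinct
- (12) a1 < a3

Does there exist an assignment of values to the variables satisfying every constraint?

Satisfiable

The assignment a1 = 4, a2 = 3, a3 = 6, a4 = 5 works:
  constraint 1 holds since a2 + a3 = 9.
  constraint 2 holds since a1 + a4 = 9.
  constraint 3 holds since a2 + a1 = 7.
The rest check out directly.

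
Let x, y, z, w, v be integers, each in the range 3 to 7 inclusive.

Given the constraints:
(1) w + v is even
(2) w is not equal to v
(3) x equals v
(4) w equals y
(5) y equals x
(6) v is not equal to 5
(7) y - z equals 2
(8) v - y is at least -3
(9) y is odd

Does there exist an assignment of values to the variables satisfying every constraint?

Unsatisfiable

From constraints 3, 4, and 5, w = y = x = v, so w = v. But constraint 2 says w ≠ v. Contradiction.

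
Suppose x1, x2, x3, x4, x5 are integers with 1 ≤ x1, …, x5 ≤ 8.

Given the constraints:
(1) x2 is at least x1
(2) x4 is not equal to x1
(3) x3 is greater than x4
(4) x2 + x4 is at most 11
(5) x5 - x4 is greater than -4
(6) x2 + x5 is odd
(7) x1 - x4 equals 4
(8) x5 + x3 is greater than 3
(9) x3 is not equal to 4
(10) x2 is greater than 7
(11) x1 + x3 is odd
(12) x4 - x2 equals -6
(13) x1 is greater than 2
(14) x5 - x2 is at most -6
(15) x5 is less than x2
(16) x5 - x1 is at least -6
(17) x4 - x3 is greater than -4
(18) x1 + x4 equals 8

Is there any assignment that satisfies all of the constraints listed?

Satisfiable

Try x1 = 6, x2 = 8, x3 = 5, x4 = 2, x5 = 1.
Check constraint 4: x2 + x4 = 10; constraint 5: x5 - x4 = -1; constraint 7: x1 - x4 = 4. The remaining constraints are straightforward to verify.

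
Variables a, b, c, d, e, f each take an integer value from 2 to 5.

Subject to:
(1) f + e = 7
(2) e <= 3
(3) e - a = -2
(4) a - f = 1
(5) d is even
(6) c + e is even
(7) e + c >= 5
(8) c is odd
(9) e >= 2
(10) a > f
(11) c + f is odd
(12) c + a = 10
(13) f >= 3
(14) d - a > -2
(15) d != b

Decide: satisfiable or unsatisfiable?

Satisfiable

Setting (a, b, c, d, e, f) = (5, 3, 5, 4, 3, 4) satisfies everything: constraint 1: f + e = 7; constraint 3: e - a = -2, and the others follow.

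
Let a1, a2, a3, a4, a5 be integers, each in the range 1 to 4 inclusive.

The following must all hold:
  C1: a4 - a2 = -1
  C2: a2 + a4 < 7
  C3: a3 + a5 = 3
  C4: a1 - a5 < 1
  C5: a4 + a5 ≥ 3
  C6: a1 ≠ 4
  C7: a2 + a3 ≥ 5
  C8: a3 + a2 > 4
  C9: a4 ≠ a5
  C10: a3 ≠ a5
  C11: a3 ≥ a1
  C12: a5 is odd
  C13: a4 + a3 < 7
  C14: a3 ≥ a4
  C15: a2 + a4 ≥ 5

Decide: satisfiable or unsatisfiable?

Satisfiable

Take a1 = 1, a2 = 3, a3 = 2, a4 = 2, a5 = 1. Then constraint 1: a4 - a2 = -1; constraint 2: a2 + a4 = 5, and every other listed constraint is also met.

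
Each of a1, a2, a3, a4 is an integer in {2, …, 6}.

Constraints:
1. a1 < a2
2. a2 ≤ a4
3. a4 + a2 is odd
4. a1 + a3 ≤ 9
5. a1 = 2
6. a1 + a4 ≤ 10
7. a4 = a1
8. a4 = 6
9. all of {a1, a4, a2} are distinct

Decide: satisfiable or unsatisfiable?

Unsatisfiable

Constraint 8 fixes a4 = 6 and constraint 5 fixes a1 = 2, but constraint 7 requires a4 = a1. Since 6 ≠ 2, contradiction.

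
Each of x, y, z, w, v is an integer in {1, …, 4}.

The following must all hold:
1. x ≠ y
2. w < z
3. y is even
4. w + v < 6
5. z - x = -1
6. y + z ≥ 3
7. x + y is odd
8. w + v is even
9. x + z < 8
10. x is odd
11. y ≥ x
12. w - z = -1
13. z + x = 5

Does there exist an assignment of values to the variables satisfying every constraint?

Setting (x, y, z, w, v) = (3, 4, 2, 1, 3) satisfies everything: constraint 4: w + v = 4; constraint 5: z - x = -1, and the others follow.

Satisfiable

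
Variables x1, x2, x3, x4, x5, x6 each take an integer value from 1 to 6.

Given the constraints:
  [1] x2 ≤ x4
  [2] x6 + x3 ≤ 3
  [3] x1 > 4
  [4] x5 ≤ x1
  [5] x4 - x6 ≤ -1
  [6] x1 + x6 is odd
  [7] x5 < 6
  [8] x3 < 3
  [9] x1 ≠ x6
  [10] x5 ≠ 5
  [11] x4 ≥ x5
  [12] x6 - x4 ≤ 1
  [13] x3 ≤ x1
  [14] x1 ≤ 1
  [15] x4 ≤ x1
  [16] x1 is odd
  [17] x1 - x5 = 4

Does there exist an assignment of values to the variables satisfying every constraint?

From constraint 3: x1 ≥ 5. From constraint 14: x1 ≤ 1. But 1 < 5, so no value of x1 works.

Unsatisfiable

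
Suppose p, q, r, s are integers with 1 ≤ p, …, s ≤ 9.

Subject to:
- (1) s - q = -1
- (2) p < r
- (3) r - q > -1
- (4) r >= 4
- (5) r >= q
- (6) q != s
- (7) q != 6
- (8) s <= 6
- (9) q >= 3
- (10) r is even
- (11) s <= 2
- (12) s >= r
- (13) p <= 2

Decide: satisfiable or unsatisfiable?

From constraints 5 and 9: r ≥ q and q ≥ 3, so r ≥ 3. From constraints 11 and 12: r ≤ s and s ≤ 2, so r ≤ 2. But 2 < 3, so no value of r works.

Unsatisfiable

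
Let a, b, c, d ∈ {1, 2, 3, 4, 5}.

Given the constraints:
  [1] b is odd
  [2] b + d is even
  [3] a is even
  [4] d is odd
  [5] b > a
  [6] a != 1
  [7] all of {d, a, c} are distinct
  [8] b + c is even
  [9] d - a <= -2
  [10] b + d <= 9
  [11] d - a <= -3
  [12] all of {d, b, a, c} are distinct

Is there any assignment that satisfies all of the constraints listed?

Satisfiable

Setting (a, b, c, d) = (4, 5, 3, 1) satisfies everything: constraint 9: d - a = -3; constraint 10: b + d = 6, and the others follow.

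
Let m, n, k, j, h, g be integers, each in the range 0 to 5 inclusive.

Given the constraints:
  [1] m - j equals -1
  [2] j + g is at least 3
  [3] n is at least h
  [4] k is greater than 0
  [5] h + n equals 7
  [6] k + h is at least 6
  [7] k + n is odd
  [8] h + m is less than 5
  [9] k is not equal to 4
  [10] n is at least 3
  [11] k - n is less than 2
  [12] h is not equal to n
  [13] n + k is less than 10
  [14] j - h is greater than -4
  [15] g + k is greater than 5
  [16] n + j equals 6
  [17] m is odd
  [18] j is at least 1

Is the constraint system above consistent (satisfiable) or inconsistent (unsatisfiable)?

Take m = 1, n = 4, k = 3, j = 2, h = 3, g = 4. Then constraint 1: m - j = -1; constraint 2: j + g = 6; constraint 5: h + n = 7, and every other listed constraint is also met.

Satisfiable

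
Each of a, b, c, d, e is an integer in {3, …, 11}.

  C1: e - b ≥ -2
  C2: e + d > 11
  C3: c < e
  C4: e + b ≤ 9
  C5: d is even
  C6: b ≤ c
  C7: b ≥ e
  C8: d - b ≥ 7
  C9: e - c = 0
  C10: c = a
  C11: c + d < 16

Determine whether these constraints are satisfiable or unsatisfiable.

Unsatisfiable

Constraints 3, 6, and 7 give e ≤ b, b ≤ c, c < e. Chaining: e ≤ b ≤ c < e, which forces e < e — impossible.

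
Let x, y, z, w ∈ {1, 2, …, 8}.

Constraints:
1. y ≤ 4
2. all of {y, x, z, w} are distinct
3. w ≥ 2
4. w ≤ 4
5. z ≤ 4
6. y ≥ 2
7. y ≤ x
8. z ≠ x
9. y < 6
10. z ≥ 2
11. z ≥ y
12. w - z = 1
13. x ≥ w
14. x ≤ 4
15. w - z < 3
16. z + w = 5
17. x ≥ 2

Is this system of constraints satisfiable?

Constraints 1, 3, 4, 5, 6, 10, 14, and 17 confine each of y, x, z, w to the 3 values {2, …, 4}.
Constraint 2 requires all 4 of them to be distinct, but only 3 values are available — impossible by the pigeonhole principle.

Unsatisfiable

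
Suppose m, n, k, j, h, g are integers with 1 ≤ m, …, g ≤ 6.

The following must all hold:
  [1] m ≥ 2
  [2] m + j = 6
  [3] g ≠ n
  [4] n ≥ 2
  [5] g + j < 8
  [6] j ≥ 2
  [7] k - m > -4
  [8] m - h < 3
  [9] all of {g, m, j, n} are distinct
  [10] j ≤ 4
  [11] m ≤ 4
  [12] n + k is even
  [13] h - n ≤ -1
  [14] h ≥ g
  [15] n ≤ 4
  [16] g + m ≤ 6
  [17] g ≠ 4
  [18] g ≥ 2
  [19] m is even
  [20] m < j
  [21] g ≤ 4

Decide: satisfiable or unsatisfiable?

Unsatisfiable

Constraints 1, 4, 6, 10, 11, 15, 18, and 21 confine each of g, m, j, n to the 3 values {2, …, 4}.
Constraint 9 requires all 4 of them to be distinct, but only 3 values are available — impossible by the pigeonhole principle.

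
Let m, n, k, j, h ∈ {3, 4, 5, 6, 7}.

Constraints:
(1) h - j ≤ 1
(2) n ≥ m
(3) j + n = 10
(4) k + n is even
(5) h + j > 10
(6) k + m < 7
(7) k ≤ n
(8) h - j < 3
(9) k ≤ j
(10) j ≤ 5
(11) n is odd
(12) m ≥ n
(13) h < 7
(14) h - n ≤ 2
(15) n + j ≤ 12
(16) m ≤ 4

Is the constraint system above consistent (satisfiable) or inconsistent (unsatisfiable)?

From constraint 10: j ≤ 5. From constraints 12 and 16: n ≤ m ≤ 4. Hence j + n ≤ 9. But constraint 3 requires j + n = 10, and 10 > 9. Contradiction.

Unsatisfiable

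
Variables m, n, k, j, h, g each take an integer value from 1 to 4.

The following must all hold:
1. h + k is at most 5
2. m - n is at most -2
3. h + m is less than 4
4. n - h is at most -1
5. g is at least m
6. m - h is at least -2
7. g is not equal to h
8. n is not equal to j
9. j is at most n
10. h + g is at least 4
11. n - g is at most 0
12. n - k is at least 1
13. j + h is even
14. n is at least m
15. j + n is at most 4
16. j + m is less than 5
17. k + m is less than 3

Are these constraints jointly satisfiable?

Unsatisfiable

Constraints 2, 4, and 6 give h − n ≥ 1, n − m ≥ 2, m − h ≥ -2.
Adding all 3 inequalities: the left sides telescope to 0, and the right sides sum to 1 + 2 + (-2) = 1. So 0 ≥ 1, which is false.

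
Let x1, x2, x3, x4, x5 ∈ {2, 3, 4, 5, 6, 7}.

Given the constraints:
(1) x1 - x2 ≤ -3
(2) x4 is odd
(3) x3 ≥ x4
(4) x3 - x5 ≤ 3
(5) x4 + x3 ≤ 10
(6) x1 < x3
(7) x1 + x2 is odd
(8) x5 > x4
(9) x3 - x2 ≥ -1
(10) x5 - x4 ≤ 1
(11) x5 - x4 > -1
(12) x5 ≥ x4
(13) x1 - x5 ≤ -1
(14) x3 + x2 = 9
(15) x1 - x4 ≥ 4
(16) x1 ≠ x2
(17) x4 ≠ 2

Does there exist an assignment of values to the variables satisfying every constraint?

Constraints 1, 4, 9, 10, and 15 give x4 − x5 ≥ -1, x5 − x3 ≥ -3, x3 − x2 ≥ -1, x2 − x1 ≥ 3, x1 − x4 ≥ 4.
Adding all 5 inequalities: the left sides telescope to 0, and the right sides sum to (-1) + (-3) + (-1) + 3 + 4 = 2. So 0 ≥ 2, which is false.

Unsatisfiable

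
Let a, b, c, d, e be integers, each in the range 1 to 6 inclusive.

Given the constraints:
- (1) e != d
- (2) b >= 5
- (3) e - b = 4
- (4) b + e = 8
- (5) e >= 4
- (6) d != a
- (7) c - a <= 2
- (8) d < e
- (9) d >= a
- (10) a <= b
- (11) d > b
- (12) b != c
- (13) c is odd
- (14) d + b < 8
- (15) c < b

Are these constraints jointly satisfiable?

Unsatisfiable

From constraint 2: b ≥ 5. From constraint 5: e ≥ 4. Hence b + e ≥ 9. But constraint 4 requires b + e = 8, and 8 < 9. Contradiction.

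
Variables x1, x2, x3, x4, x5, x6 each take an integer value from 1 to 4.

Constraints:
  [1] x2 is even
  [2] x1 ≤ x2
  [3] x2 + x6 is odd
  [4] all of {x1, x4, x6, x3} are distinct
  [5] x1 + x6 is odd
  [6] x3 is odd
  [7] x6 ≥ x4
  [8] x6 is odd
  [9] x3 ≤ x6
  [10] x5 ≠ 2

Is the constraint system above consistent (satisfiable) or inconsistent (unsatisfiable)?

Satisfiable

One satisfying assignment is x1 = 4, x2 = 4, x3 = 1, x4 = 2, x5 = 1, x6 = 3.
For the less obvious constraints — constraint 1: x2 = 4 is even; constraint 4: values 4, 2, 3, 1 are distinct — and the others hold by inspection.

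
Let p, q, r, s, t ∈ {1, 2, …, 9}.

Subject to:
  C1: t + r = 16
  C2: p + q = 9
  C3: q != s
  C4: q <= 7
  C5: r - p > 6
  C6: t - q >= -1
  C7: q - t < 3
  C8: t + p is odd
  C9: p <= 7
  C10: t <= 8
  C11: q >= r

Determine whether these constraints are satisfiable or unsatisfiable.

From constraint 10: t ≤ 8. From constraints 4 and 11: r ≤ q ≤ 7. Hence t + r ≤ 15. But constraint 1 requires t + r = 16, and 16 > 15. Contradiction.

Unsatisfiable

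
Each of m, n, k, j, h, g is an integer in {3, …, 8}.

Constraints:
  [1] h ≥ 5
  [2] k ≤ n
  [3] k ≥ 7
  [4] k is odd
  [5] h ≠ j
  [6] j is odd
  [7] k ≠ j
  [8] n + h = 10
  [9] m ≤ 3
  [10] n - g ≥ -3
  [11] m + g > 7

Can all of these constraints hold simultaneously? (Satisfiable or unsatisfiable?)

Unsatisfiable

From constraints 2 and 3: n ≥ k ≥ 7. From constraint 1: h ≥ 5. Hence n + h ≥ 12. But constraint 8 requires n + h = 10, and 10 < 12. Contradiction.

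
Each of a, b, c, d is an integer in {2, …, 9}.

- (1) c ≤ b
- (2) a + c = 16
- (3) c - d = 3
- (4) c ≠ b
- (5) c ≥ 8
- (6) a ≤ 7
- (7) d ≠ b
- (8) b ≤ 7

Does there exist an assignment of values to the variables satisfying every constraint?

Unsatisfiable

From constraint 6: a ≤ 7. From constraints 1 and 8: c ≤ b ≤ 7. Hence a + c ≤ 14. But constraint 2 requires a + c = 16, and 16 > 14. Contradiction.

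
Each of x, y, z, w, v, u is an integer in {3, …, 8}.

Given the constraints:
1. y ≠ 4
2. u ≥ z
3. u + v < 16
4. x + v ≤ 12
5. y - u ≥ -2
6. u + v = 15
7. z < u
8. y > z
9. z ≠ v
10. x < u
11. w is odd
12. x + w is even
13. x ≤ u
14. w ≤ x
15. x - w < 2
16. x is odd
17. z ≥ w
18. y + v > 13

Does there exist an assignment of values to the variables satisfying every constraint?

Setting (x, y, z, w, v, u) = (3, 7, 6, 3, 7, 8) satisfies everything: constraint 3: u + v = 15; constraint 4: x + v = 10, and the others follow.

Satisfiable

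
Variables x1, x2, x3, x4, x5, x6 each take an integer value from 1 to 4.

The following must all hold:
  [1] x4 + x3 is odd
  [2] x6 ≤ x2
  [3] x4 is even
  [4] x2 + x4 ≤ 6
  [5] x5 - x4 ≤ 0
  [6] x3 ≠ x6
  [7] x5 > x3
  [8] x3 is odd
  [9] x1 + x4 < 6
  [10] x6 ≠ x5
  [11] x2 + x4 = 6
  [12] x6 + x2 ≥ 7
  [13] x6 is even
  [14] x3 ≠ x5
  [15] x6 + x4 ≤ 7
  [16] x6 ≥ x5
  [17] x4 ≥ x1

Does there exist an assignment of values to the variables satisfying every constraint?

Satisfiable

Try x1 = 1, x2 = 4, x3 = 1, x4 = 2, x5 = 2, x6 = 4.
Check constraint 4: x2 + x4 = 6; constraint 5: x5 - x4 = 0. The remaining constraints are straightforward to verify.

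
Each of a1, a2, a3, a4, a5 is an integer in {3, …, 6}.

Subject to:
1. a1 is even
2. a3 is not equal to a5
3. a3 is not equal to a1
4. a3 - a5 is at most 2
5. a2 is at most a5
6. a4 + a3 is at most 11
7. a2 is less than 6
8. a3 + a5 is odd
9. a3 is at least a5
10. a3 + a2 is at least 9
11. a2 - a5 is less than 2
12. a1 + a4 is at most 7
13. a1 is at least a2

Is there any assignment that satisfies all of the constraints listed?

The assignment a1 = 4, a2 = 4, a3 = 5, a4 = 3, a5 = 4 works:
  constraint 4 holds since a3 - a5 = 1.
  constraint 6 holds since a4 + a3 = 8.
  constraint 10 holds since a3 + a2 = 9.
The rest check out directly.

Satisfiable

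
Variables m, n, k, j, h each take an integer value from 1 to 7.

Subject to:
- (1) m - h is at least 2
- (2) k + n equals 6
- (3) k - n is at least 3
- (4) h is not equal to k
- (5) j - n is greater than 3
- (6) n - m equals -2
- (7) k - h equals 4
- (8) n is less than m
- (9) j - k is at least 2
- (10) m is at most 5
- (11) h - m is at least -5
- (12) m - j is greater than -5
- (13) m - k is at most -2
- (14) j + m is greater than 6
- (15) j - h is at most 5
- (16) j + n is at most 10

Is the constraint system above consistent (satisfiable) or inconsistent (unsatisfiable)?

Unsatisfiable

Constraints 1, 9, 13, and 15 give m − h ≥ 2, h − j ≥ -5, j − k ≥ 2, k − m ≥ 2.
Adding all 4 inequalities: the left sides telescope to 0, and the right sides sum to 2 + (-5) + 2 + 2 = 1. So 0 ≥ 1, which is false.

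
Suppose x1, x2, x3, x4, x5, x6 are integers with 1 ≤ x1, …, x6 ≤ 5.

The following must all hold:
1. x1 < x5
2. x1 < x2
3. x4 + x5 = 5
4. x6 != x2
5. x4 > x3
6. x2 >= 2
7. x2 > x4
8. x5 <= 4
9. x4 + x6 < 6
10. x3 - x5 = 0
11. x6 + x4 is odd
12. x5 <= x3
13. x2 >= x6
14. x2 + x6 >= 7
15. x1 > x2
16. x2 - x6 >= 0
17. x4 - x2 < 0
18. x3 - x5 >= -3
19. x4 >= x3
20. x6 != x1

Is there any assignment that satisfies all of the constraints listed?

Unsatisfiable

Constraints 1, 5, 7, 12, and 15 give x5 ≤ x3, x3 < x4, x4 < x2, x2 < x1, x1 < x5. Chaining: x5 ≤ x3 < x4 < x2 < x1 < x5, which forces x5 < x5 — impossible.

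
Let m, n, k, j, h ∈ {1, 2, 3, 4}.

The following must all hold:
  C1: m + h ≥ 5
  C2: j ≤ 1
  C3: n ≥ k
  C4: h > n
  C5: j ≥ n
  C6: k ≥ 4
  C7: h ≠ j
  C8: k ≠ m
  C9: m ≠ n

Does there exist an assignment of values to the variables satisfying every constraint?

Unsatisfiable

From constraints 3 and 6: n ≥ k and k ≥ 4, so n ≥ 4. From constraints 2 and 5: n ≤ j and j ≤ 1, so n ≤ 1. But 1 < 4, so no value of n works.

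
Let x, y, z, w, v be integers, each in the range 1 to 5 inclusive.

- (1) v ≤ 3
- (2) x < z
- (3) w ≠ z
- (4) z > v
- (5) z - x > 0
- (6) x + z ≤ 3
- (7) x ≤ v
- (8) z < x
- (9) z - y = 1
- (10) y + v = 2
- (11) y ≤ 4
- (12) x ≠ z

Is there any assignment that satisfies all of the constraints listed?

Constraints 4, 7, and 8 give z < x, x ≤ v, v < z. Chaining: z < x ≤ v < z, which forces z < z — impossible.

Unsatisfiable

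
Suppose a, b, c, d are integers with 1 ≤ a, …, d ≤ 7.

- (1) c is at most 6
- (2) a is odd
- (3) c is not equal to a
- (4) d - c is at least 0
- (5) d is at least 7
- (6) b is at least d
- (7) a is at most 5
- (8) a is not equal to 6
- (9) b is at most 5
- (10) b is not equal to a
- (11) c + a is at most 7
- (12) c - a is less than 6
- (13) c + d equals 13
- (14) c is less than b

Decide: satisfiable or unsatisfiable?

From constraints 5 and 6: b ≥ d and d ≥ 7, so b ≥ 7. From constraint 9: b ≤ 5. But 5 < 7, so no value of b works.

Unsatisfiable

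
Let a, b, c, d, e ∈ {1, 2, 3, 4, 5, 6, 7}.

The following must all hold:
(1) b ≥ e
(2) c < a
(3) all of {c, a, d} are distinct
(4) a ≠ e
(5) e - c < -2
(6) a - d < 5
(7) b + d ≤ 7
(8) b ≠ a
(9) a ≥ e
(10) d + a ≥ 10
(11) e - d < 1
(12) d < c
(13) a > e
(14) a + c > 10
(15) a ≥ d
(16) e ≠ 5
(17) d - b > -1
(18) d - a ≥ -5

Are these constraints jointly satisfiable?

Satisfiable

One satisfying assignment is a = 7, b = 3, c = 6, d = 3, e = 1.
For the less obvious constraints — constraint 5: e - c = -5; constraint 6: a - d = 4 — and the others hold by inspection.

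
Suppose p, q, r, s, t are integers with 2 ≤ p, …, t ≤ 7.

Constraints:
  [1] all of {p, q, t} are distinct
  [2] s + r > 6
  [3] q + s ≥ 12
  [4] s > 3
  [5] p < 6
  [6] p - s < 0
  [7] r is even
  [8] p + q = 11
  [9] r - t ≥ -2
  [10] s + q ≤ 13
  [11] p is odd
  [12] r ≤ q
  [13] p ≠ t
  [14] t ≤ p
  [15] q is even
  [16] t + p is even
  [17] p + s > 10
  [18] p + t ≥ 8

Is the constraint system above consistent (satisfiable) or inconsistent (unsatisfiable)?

Satisfiable

Take p = 5, q = 6, r = 2, s = 6, t = 3. Then constraint 2: s + r = 8; constraint 3: q + s = 12, and every other listed constraint is also met.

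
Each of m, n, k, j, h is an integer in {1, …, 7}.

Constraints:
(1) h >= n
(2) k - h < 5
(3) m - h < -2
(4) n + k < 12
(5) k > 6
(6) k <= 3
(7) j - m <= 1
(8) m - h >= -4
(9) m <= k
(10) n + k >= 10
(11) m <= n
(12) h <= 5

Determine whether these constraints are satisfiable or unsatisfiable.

From constraints 1 and 12: n ≤ h ≤ 5. From constraint 6: k ≤ 3. Hence n + k ≤ 8. But constraint 10 requires n + k ≥ 10, and 10 > 8. Contradiction.

Unsatisfiable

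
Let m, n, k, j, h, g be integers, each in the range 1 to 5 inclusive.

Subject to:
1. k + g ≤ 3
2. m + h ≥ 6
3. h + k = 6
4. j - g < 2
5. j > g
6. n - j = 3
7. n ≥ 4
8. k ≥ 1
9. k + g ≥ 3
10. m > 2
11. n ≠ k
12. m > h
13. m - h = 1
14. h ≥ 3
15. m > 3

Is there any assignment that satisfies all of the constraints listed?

Satisfiable

One satisfying assignment is m = 5, n = 5, k = 2, j = 2, h = 4, g = 1.
For the less obvious constraints — constraint 1: k + g = 3; constraint 2: m + h = 9 — and the others hold by inspection.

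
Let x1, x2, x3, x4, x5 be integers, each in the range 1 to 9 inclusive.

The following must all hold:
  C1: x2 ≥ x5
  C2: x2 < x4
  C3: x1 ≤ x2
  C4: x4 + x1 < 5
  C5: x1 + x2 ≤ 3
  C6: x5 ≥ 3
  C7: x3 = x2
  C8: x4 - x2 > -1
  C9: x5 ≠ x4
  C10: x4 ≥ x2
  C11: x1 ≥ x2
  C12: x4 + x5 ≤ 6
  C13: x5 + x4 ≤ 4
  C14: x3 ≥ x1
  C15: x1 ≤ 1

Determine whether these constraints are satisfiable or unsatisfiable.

From constraints 1 and 6: x2 ≥ x5 and x5 ≥ 3, so x2 ≥ 3. From constraints 11 and 15: x2 ≤ x1 and x1 ≤ 1, so x2 ≤ 1. But 1 < 3, so no value of x2 works.

Unsatisfiable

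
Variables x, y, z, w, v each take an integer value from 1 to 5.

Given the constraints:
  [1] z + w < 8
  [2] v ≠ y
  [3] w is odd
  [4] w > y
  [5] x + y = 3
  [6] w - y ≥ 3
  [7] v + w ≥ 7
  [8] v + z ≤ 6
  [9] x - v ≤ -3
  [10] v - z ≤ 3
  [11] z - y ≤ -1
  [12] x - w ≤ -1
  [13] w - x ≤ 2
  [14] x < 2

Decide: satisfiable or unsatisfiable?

Unsatisfiable

Constraints 6, 9, 10, 11, and 13 give w − y ≥ 3, y − z ≥ 1, z − v ≥ -3, v − x ≥ 3, x − w ≥ -2.
Adding all 5 inequalities: the left sides telescope to 0, and the right sides sum to 3 + 1 + (-3) + 3 + (-2) = 2. So 0 ≥ 2, which is false.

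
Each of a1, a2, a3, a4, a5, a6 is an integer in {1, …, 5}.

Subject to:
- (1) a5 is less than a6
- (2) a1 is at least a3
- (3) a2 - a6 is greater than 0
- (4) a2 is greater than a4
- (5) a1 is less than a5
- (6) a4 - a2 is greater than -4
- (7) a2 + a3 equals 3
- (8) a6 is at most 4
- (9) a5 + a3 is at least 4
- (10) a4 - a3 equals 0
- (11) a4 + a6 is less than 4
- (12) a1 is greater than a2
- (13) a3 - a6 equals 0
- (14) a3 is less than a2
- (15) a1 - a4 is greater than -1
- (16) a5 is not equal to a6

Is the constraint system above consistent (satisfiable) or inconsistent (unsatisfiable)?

Constraints 1, 3, 5, and 12 give a6 < a2, a2 < a1, a1 < a5, a5 < a6. Chaining: a6 < a2 < a1 < a5 < a6, which forces a6 < a6 — impossible.

Unsatisfiable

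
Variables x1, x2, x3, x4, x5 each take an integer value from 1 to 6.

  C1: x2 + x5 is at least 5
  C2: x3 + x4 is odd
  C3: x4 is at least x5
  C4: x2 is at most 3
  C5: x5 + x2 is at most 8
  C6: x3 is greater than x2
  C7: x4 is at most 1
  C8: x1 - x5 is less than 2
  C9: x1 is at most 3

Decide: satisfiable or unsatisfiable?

Unsatisfiable

From constraint 4: x2 ≤ 3. From constraints 3 and 7: x5 ≤ x4 ≤ 1. Hence x2 + x5 ≤ 4. But constraint 1 requires x2 + x5 ≥ 5, and 5 > 4. Contradiction.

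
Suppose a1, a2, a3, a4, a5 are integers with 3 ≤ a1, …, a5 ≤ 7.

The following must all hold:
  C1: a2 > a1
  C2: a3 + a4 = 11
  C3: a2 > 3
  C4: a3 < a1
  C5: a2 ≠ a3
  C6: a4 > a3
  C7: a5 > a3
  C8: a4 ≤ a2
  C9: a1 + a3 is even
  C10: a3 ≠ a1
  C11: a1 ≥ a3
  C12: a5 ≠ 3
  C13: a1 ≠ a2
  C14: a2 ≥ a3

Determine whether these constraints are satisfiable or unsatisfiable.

Take a1 = 6, a2 = 7, a3 = 4, a4 = 7, a5 = 7. Then constraint 2: a3 + a4 = 11; constraint 9: a1 + a3 = 10 is even, and every other listed constraint is also met.

Satisfiable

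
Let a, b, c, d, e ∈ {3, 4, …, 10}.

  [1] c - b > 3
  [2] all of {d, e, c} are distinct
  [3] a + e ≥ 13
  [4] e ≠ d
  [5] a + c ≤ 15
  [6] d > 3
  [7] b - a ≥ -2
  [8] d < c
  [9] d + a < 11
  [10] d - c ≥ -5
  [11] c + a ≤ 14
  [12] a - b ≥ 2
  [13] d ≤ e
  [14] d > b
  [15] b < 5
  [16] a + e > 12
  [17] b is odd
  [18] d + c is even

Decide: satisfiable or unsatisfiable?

Satisfiable

One satisfying assignment is a = 5, b = 3, c = 7, d = 5, e = 8.
For the less obvious constraints — constraint 1: c - b = 4; constraint 3: a + e = 13; constraint 5: a + c = 12 — and the others hold by inspection.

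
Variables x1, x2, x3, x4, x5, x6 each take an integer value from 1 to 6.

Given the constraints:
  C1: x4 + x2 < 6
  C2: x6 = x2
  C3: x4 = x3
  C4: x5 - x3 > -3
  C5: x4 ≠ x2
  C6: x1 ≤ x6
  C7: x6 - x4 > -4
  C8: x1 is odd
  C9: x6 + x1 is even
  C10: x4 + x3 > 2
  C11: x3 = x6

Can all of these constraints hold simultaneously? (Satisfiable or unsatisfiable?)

From constraints 2, 3, and 11, x4 = x3 = x6 = x2, so x4 = x2. But constraint 5 says x4 ≠ x2. Contradiction.

Unsatisfiable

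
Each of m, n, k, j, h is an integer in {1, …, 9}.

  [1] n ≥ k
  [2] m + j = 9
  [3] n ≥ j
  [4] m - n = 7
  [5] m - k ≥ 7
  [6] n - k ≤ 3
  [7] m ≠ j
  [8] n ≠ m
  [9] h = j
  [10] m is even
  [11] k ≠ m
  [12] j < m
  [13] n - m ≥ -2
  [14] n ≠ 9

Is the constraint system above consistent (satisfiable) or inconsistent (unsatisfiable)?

Constraints 5, 6, and 13 give n − m ≥ -2, m − k ≥ 7, k − n ≥ -3.
Adding all 3 inequalities: the left sides telescope to 0, and the right sides sum to (-2) + 7 + (-3) = 2. So 0 ≥ 2, which is false.

Unsatisfiable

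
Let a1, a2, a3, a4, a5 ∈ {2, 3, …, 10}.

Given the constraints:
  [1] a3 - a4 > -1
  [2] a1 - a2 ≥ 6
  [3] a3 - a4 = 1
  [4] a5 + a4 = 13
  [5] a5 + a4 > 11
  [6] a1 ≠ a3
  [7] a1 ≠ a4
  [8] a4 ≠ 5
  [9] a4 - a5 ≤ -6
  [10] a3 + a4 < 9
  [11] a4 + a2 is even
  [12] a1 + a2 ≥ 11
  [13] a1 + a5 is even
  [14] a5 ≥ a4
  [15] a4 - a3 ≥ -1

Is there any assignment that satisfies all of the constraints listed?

Try a1 = 10, a2 = 3, a3 = 4, a4 = 3, a5 = 10.
Check constraint 1: a3 - a4 = 1; constraint 2: a1 - a2 = 7; constraint 3: a3 - a4 = 1. The remaining constraints are straightforward to verify.

Satisfiable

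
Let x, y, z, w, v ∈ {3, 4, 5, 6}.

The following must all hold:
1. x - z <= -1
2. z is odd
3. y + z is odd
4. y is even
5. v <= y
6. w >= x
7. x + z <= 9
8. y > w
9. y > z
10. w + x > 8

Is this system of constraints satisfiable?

Satisfiable

The assignment x = 4, y = 6, z = 5, w = 5, v = 6 works:
  constraint 1 holds since x - z = -1.
  constraint 7 holds since x + z = 9.
  constraint 10 holds since w + x = 9.
The rest check out directly.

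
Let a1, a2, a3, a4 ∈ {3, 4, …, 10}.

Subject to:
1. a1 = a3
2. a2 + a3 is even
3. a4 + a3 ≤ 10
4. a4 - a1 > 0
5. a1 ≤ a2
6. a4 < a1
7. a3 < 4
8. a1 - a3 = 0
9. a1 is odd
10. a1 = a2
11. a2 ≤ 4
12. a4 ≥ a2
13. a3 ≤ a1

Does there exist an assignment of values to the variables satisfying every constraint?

Constraints 5, 6, and 12 give a1 ≤ a2, a2 ≤ a4, a4 < a1. Chaining: a1 ≤ a2 ≤ a4 < a1, which forces a1 < a1 — impossible.

Unsatisfiable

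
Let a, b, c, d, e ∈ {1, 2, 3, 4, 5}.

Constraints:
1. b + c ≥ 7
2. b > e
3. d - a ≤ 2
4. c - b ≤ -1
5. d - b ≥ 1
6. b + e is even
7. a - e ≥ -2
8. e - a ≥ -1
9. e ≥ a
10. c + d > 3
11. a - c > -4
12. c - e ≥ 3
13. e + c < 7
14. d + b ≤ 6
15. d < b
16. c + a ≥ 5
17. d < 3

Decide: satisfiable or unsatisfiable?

Constraints 3, 4, 5, 8, and 12 give b − c ≥ 1, c − e ≥ 3, e − a ≥ -1, a − d ≥ -2, d − b ≥ 1.
Adding all 5 inequalities: the left sides telescope to 0, and the right sides sum to 1 + 3 + (-1) + (-2) + 1 = 2. So 0 ≥ 2, which is false.

Unsatisfiable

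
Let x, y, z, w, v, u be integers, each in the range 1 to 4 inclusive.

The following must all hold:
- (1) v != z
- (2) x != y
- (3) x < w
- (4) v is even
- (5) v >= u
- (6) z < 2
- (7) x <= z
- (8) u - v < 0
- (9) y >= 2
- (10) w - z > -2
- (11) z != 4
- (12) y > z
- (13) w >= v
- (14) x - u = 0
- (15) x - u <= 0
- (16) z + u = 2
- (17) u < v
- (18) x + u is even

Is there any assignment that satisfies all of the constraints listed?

Satisfiable

Setting (x, y, z, w, v, u) = (1, 4, 1, 2, 2, 1) satisfies everything: constraint 8: u - v = -1; constraint 10: w - z = 1; constraint 14: x - u = 0, and the others follow.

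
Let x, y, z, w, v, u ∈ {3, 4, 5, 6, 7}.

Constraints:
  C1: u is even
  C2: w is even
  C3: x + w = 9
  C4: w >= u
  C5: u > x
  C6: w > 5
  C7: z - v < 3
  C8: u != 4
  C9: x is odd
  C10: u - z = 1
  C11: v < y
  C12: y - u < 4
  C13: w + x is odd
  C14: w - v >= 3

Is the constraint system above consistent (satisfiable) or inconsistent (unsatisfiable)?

Satisfiable

One satisfying assignment is x = 3, y = 7, z = 5, w = 6, v = 3, u = 6.
For the less obvious constraints — constraint 3: x + w = 9; constraint 7: z - v = 2 — and the others hold by inspection.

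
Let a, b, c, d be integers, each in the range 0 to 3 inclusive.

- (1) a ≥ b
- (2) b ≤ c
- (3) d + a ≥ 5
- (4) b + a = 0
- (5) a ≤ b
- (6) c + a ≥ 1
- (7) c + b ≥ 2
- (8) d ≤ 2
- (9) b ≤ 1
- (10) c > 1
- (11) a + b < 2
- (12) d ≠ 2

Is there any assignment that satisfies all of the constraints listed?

Unsatisfiable

From constraint 8: d ≤ 2. From constraints 5 and 9: a ≤ b ≤ 1. Hence d + a ≤ 3. But constraint 3 requires d + a ≥ 5, and 5 > 3. Contradiction.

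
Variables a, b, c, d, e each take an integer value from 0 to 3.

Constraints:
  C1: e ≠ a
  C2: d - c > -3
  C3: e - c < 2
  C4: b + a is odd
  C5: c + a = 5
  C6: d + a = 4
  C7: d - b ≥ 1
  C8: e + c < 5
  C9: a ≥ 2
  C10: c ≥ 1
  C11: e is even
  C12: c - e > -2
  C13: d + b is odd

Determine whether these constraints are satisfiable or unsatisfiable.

The assignment a = 3, b = 0, c = 2, d = 1, e = 2 works:
  constraint 2 holds since d - c = -1.
  constraint 3 holds since e - c = 0.
The rest check out directly.

Satisfiable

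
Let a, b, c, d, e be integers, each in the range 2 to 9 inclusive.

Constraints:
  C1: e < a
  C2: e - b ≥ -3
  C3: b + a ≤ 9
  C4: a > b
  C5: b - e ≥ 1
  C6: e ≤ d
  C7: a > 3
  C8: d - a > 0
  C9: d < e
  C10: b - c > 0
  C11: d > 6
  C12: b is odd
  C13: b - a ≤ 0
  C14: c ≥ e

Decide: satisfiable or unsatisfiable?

Constraints 4, 8, 9, 10, and 14 give d < e, e ≤ c, c < b, b < a, a < d. Chaining: d < e ≤ c < b < a < d, which forces d < d — impossible.

Unsatisfiable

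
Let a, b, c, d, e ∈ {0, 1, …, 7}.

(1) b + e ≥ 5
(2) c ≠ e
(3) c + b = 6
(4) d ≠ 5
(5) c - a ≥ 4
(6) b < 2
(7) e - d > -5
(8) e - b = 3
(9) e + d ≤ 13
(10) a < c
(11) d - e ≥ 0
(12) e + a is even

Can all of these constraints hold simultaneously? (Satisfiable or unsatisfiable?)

Take a = 0, b = 1, c = 5, d = 7, e = 4. Then constraint 1: b + e = 5; constraint 3: c + b = 6; constraint 5: c - a = 5, and every other listed constraint is also met.

Satisfiable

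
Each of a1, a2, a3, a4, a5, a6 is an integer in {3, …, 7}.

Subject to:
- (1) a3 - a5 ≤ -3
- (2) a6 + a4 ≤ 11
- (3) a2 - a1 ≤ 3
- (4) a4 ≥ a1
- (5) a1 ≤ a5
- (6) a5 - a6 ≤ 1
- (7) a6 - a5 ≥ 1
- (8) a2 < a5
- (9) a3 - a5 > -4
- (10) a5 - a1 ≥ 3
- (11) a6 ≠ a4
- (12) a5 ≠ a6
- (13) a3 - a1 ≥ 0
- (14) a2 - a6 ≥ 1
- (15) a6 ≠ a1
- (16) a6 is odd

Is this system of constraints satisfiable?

Constraints 1, 3, 7, 13, and 14 give a3 − a1 ≥ 0, a1 − a2 ≥ -3, a2 − a6 ≥ 1, a6 − a5 ≥ 1, a5 − a3 ≥ 3.
Adding all 5 inequalities: the left sides telescope to 0, and the right sides sum to 0 + (-3) + 1 + 1 + 3 = 2. So 0 ≥ 2, which is false.

Unsatisfiable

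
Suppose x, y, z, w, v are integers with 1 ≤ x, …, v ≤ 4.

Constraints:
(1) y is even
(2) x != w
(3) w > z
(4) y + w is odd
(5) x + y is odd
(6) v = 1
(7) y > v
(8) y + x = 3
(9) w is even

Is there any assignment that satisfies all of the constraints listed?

Unsatisfiable

Constraint 1 makes y even and constraint 9 makes w even, so y + w must be even. Constraint 4 says y + w is odd — contradiction.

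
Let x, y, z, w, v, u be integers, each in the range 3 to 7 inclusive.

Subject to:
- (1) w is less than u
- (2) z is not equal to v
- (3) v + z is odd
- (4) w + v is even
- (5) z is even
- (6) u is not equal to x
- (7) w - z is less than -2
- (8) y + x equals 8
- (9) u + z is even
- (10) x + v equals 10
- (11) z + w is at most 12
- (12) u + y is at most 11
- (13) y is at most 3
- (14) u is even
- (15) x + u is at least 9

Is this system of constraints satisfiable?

Setting (x, y, z, w, v, u) = (5, 3, 6, 3, 5, 6) satisfies everything: constraint 7: w - z = -3; constraint 8: y + x = 8; constraint 10: x + v = 10, and the others follow.

Satisfiable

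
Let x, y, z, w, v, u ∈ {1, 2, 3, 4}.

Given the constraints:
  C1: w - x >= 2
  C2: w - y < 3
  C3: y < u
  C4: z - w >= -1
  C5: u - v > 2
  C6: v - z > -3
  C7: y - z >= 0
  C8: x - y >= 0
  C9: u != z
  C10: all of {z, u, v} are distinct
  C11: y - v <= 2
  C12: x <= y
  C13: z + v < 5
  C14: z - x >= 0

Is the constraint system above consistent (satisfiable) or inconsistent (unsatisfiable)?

Unsatisfiable

Constraints 1, 4, 7, and 8 give z − w ≥ -1, w − x ≥ 2, x − y ≥ 0, y − z ≥ 0.
Adding all 4 inequalities: the left sides telescope to 0, and the right sides sum to (-1) + 2 + 0 + 0 = 1. So 0 ≥ 1, which is false.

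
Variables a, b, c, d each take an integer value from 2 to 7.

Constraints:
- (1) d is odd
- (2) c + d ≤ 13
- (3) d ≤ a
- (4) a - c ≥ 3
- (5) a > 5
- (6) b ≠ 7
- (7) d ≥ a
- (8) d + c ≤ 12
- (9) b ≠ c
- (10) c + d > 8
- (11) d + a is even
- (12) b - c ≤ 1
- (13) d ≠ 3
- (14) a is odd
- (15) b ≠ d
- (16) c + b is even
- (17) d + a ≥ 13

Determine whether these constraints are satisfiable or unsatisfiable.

Setting (a, b, c, d) = (7, 2, 4, 7) satisfies everything: constraint 2: c + d = 11; constraint 4: a - c = 3; constraint 8: d + c = 11, and the others follow.

Satisfiable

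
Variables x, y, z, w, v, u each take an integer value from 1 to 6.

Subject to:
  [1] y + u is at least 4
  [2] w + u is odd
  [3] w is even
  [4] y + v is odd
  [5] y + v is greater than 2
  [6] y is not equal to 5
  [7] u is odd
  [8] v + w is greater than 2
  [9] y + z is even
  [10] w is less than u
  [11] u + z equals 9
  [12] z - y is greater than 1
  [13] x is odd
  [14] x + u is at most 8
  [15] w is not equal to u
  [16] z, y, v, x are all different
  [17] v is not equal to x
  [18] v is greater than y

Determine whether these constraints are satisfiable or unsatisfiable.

Setting (x, y, z, w, v, u) = (1, 2, 4, 2, 3, 5) satisfies everything: constraint 1: y + u = 7; constraint 5: y + v = 5; constraint 8: v + w = 5, and the others follow.

Satisfiable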